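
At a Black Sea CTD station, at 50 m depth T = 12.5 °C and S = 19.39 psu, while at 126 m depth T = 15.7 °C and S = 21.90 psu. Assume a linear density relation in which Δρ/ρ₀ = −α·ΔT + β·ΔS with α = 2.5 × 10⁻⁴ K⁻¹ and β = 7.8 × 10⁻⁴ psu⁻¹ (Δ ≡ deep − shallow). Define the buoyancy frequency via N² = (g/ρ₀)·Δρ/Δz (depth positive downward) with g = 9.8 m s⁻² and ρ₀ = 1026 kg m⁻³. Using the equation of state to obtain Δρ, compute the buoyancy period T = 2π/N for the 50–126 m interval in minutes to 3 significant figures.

ΔT = +3.2 K, ΔS = +2.51 psu (deep − shallow).
Δρ/ρ₀ = −αΔT + βΔS = -8.00 × 10⁻⁴ + 1.9578 × 10⁻³ = 1.1578 × 10⁻³, so Δρ ≈ 1.188 kg m⁻³.
N² = (g/ρ₀)·Δρ/Δz = g·(Δρ/ρ₀)/Δz = 9.8 × 1.1578 × 10⁻³ / 76 = 1.4930 × 10⁻⁴ s⁻².
N = √(1.4930 × 10⁻⁴) = 0.012219 rad s⁻¹ → T = 2π/N = 514.21 s = 8.5702 min ≈ 8.57 min.

8.57 min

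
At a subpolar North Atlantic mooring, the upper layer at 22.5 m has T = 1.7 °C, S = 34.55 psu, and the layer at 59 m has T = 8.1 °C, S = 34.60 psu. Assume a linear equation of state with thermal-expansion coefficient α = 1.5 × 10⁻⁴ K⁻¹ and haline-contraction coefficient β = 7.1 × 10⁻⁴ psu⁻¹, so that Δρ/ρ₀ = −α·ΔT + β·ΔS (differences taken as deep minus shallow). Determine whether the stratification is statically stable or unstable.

unstable

ΔT = 8.1 − 1.7 = +6.4 K and ΔS = 34.60 − 34.55 = +0.05 psu (deep − shallow).
−αΔT = -9.60 × 10⁻⁴; βΔS = 3.55 × 10⁻⁵; sum Δρ/ρ₀ = -9.245 × 10⁻⁴.
Δρ/ρ₀ < 0, so Δρ < 0: deeper water is lighter → statically unstable; the column would overturn.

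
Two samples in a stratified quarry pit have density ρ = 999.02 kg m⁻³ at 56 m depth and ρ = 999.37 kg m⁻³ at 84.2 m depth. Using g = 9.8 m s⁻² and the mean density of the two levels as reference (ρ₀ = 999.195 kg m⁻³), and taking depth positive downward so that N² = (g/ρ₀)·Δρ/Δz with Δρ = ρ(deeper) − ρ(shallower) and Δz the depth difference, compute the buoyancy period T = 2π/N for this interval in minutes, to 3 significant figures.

Δρ = 999.37 − 999.02 = 0.35 kg m⁻³ over Δz = 84.2 − 56 = 28.2 m.
N² = (9.8/999.195) × (0.35/28.2) = 1.2173 × 10⁻⁴ s⁻².
N = √(1.2173 × 10⁻⁴) = 0.011033 rad s⁻¹, so T = 2π/N = 569.49 s = 9.4915 min ≈ 9.49 min.

9.49 min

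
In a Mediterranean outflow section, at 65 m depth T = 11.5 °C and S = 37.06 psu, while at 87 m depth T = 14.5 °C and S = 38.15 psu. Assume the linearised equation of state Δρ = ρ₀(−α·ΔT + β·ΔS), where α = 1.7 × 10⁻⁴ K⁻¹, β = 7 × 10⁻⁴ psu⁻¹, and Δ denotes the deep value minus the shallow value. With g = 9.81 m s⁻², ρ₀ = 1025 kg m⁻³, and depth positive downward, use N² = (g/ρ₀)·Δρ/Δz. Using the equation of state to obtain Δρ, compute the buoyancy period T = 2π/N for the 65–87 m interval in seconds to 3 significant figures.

592 s

ΔT = +3.0 K, ΔS = +1.09 psu (deep − shallow).
Δρ/ρ₀ = −αΔT + βΔS = -5.10 × 10⁻⁴ + 7.63 × 10⁻⁴ = 2.53 × 10⁻⁴, so Δρ ≈ 0.2593 kg m⁻³.
N² = (g/ρ₀)·Δρ/Δz = g·(Δρ/ρ₀)/Δz = 9.81 × 2.53 × 10⁻⁴ / 22 = 1.1281 × 10⁻⁴ s⁻².
N = √(1.1281 × 10⁻⁴) = 0.010621 rad s⁻¹ → T = 2π/N = 591.58 s ≈ 592 s.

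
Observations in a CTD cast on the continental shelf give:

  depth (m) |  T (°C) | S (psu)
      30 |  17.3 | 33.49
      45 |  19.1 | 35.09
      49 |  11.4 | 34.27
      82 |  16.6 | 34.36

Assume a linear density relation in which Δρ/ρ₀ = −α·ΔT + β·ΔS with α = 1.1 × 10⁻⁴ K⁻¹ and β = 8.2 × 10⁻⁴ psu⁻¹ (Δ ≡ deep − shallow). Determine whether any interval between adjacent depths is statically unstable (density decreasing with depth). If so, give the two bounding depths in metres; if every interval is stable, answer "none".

49–82 m

Evaluate Δρ/ρ₀ = −αΔT + βΔS across each adjacent pair:
  30–45 m: −αΔT+βΔS = −(1.1 × 10⁻⁴)(+1.8)+(8.2 × 10⁻⁴)(+1.60) = 1.1 × 10⁻³ → stable
  45–49 m: −αΔT+βΔS = −(1.1 × 10⁻⁴)(-7.7)+(8.2 × 10⁻⁴)(-0.82) = 1.7 × 10⁻⁴ → stable
  49–82 m: −αΔT+βΔS = −(1.1 × 10⁻⁴)(+5.2)+(8.2 × 10⁻⁴)(+0.09) = -5.0 × 10⁻⁴ → UNSTABLE
The 49–82 m interval has Δρ < 0: lighter water underlies denser water.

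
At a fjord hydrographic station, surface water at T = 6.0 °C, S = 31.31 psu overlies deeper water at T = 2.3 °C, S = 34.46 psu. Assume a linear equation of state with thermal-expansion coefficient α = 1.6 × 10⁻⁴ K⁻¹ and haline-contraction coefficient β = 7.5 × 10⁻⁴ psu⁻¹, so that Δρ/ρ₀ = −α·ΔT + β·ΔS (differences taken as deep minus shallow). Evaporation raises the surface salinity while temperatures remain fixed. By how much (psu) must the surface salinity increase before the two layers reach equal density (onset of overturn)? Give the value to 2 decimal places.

3.94 psu

Neutral buoyancy requires −α(T_deep − T_surf) + β(S_deep − S_surf′) = 0.
S_surf′ = S_deep − (α/β)·ΔT = 34.46 − (1.6 × 10⁻⁴/7.5 × 10⁻⁴)·(-3.7) = 35.2493 psu.
Increase required: 35.2493 − 31.31 = 3.9393 psu.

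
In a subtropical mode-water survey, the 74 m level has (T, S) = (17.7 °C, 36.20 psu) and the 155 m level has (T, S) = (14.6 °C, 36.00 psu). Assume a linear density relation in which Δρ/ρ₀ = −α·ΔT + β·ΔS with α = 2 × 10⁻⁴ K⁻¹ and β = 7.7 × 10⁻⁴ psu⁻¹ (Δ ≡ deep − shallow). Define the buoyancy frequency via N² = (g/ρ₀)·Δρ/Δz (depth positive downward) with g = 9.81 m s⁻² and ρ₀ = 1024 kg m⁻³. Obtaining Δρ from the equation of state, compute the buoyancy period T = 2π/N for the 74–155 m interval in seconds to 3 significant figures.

ΔT = -3.1 K, ΔS = -0.20 psu (deep − shallow).
Δρ/ρ₀ = −αΔT + βΔS = 6.20 × 10⁻⁴ − 1.54 × 10⁻⁴ = 4.66 × 10⁻⁴, so Δρ ≈ 0.4772 kg m⁻³.
N² = (g/ρ₀)·Δρ/Δz = g·(Δρ/ρ₀)/Δz = 9.81 × 4.66 × 10⁻⁴ / 81 = 5.6438 × 10⁻⁵ s⁻².
N = √(5.6438 × 10⁻⁵) = 7.5125 × 10⁻³ rad s⁻¹ → T = 2π/N = 836.36 s ≈ 836 s.

836 s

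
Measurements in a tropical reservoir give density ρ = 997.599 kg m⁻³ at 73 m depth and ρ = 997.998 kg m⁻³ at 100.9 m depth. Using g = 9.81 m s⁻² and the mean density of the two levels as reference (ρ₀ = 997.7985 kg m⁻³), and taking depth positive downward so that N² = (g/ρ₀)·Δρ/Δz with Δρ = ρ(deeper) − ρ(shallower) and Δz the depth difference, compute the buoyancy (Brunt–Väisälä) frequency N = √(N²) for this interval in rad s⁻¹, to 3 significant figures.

Δρ = 997.998 − 997.599 = 0.399 kg m⁻³ over Δz = 100.9 − 73 = 27.9 m.
N² = (9.81/997.7985) × (0.399/27.9) = 1.4060 × 10⁻⁴ s⁻².
N = √(1.4060 × 10⁻⁴) = 0.011857 rad s⁻¹ ≈ 0.0119 rad s⁻¹.

0.0119 rad s⁻¹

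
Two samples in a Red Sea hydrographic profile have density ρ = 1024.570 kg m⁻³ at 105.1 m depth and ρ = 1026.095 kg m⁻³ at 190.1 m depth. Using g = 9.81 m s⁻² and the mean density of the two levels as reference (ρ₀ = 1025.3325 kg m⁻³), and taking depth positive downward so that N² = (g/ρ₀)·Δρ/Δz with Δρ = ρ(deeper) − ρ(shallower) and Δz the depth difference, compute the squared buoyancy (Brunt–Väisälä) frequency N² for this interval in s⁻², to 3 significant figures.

1.72 × 10⁻⁴ s⁻²

Δρ = 1026.095 − 1024.570 = 1.525 kg m⁻³ over Δz = 190.1 − 105.1 = 85 m.
N² = (9.81/1025.3325) × (1.525/85) = 1.7165 × 10⁻⁴ s⁻² ≈ 1.72 × 10⁻⁴ s⁻².
A positive N² confirms static stability across the interval.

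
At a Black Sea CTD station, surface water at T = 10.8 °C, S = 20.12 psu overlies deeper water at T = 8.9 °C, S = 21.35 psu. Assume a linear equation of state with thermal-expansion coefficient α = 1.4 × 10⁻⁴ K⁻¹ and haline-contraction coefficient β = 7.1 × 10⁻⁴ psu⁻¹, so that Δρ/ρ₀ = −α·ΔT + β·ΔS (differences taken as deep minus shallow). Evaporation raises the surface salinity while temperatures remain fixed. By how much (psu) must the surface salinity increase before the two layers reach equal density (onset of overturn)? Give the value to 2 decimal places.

1.60 psu

Neutral buoyancy requires −α(T_deep − T_surf) + β(S_deep − S_surf′) = 0.
S_surf′ = S_deep − (α/β)·ΔT = 21.35 − (1.4 × 10⁻⁴/7.1 × 10⁻⁴)·(-1.9) = 21.7246 psu.
Increase required: 21.7246 − 20.12 = 1.6046 psu.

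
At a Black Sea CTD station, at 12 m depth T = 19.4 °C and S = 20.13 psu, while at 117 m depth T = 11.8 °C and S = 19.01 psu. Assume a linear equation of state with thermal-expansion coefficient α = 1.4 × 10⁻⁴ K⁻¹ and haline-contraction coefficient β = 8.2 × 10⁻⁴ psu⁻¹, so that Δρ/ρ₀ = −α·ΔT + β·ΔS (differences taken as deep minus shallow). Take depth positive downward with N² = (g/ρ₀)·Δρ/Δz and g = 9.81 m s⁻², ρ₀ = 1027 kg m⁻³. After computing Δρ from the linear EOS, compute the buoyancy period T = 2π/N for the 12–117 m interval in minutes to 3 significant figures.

28.4 min

ΔT = -7.6 K, ΔS = -1.12 psu (deep − shallow).
Δρ/ρ₀ = −αΔT + βΔS = 1.064 × 10⁻³ − 9.184 × 10⁻⁴ = 1.456 × 10⁻⁴, so Δρ ≈ 0.1495 kg m⁻³.
N² = (g/ρ₀)·Δρ/Δz = g·(Δρ/ρ₀)/Δz = 9.81 × 1.456 × 10⁻⁴ / 105 = 1.3603 × 10⁻⁵ s⁻².
N = √(1.3603 × 10⁻⁵) = 3.6882 × 10⁻³ rad s⁻¹ → T = 2π/N = 1.7036 × 10³ s = 28.393 min ≈ 28.4 min.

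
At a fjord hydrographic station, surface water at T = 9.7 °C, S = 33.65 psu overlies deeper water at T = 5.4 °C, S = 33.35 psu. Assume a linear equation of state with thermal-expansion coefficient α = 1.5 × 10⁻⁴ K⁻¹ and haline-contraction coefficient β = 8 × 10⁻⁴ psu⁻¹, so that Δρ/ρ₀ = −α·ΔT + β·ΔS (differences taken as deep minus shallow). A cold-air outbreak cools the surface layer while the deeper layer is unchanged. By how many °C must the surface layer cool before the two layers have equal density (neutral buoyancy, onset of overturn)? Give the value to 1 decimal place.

Neutral buoyancy requires Δρ = 0, i.e. −α(T_deep − T_surf′) + β(S_deep − S_surf) = 0.
T_surf′ = T_deep − (β/α)·ΔS = 5.4 − (8 × 10⁻⁴/1.5 × 10⁻⁴)·(-0.30) = 7.000 °C.
Cooling required: 9.7 − (7.000) = 2.700 °C.

2.7 °C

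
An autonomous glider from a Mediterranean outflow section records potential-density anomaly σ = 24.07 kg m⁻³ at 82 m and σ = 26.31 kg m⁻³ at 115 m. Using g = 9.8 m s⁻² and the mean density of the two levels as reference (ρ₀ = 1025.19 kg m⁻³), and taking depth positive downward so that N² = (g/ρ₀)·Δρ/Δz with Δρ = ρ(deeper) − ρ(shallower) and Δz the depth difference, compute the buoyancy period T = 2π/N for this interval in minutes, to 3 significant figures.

Δρ = 1026.31 − 1024.07 = 2.24 kg m⁻³ over Δz = 115 − 82 = 33 m.
N² = (9.8/1025.19) × (2.24/33) = 6.4887 × 10⁻⁴ s⁻².
N = √(6.4887 × 10⁻⁴) = 0.025473 rad s⁻¹, so T = 2π/N = 246.66 s = 4.1110 min ≈ 4.11 min.

4.11 min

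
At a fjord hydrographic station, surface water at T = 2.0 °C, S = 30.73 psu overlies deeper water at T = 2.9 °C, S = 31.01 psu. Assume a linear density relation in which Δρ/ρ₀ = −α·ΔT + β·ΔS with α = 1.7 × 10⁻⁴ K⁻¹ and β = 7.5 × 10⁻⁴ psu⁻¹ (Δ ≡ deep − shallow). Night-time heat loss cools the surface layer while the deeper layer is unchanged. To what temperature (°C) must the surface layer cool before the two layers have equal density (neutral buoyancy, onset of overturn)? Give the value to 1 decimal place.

Neutral buoyancy requires Δρ = 0, i.e. −α(T_deep − T_surf′) + β(S_deep − S_surf) = 0.
T_surf′ = T_deep − (β/α)·ΔS = 2.9 − (7.5 × 10⁻⁴/1.7 × 10⁻⁴)·(+0.28) = 1.665 °C.
Cooling required: 2.0 − (1.665) = 0.335 °C.

1.7 °C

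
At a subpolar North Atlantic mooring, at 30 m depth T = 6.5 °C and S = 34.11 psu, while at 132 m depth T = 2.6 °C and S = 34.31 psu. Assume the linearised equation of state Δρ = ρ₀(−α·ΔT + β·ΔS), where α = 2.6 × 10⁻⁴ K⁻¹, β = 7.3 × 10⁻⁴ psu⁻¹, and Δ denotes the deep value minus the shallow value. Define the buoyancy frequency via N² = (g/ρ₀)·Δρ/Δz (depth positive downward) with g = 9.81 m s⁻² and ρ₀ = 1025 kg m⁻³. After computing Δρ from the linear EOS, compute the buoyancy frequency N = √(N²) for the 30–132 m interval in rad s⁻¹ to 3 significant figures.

0.0106 rad s⁻¹

ΔT = -3.9 K, ΔS = +0.20 psu (deep − shallow).
Δρ/ρ₀ = −αΔT + βΔS = 1.014 × 10⁻³ + 1.46 × 10⁻⁴ = 1.16 × 10⁻³, so Δρ ≈ 1.189 kg m⁻³.
N² = (g/ρ₀)·Δρ/Δz = g·(Δρ/ρ₀)/Δz = 9.81 × 1.16 × 10⁻³ / 102 = 1.1156 × 10⁻⁴ s⁻².
N = √(1.1156 × 10⁻⁴) = 0.010562 rad s⁻¹ ≈ 0.0106 rad s⁻¹.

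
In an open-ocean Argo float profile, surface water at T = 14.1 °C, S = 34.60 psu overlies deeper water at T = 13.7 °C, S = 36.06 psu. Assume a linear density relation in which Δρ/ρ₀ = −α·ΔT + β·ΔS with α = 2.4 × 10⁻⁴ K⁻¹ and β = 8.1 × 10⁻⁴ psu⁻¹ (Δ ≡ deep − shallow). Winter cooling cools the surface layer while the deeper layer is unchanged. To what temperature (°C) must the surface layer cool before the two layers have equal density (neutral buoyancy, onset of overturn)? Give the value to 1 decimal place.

Neutral buoyancy requires Δρ = 0, i.e. −α(T_deep − T_surf′) + β(S_deep − S_surf) = 0.
T_surf′ = T_deep − (β/α)·ΔS = 13.7 − (8.1 × 10⁻⁴/2.4 × 10⁻⁴)·(+1.46) = 8.773 °C.
Cooling required: 14.1 − (8.773) = 5.327 °C.

8.8 °C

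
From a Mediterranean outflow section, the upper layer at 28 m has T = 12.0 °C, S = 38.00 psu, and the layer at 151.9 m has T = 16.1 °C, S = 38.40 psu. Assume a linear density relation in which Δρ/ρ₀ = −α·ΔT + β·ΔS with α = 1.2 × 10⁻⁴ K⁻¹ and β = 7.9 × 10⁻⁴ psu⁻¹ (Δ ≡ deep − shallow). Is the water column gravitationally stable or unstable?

unstable

ΔT = 16.1 − 12.0 = +4.1 K and ΔS = 38.40 − 38.00 = +0.40 psu (deep − shallow).
−αΔT = -4.92 × 10⁻⁴; βΔS = 3.16 × 10⁻⁴; sum Δρ/ρ₀ = -1.76 × 10⁻⁴.
Δρ/ρ₀ < 0, so Δρ < 0: deeper water is lighter → statically unstable; the column would overturn.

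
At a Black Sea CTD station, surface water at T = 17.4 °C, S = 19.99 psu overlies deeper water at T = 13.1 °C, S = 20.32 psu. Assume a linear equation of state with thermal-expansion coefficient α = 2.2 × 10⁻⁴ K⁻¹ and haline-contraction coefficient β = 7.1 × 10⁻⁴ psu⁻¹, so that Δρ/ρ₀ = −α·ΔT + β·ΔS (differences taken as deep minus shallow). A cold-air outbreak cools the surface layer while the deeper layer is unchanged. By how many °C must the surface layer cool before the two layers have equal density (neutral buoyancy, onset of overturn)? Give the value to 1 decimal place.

Neutral buoyancy requires Δρ = 0, i.e. −α(T_deep − T_surf′) + β(S_deep − S_surf) = 0.
T_surf′ = T_deep − (β/α)·ΔS = 13.1 − (7.1 × 10⁻⁴/2.2 × 10⁻⁴)·(+0.33) = 12.035 °C.
Cooling required: 17.4 − (12.035) = 5.365 °C.

5.4 °C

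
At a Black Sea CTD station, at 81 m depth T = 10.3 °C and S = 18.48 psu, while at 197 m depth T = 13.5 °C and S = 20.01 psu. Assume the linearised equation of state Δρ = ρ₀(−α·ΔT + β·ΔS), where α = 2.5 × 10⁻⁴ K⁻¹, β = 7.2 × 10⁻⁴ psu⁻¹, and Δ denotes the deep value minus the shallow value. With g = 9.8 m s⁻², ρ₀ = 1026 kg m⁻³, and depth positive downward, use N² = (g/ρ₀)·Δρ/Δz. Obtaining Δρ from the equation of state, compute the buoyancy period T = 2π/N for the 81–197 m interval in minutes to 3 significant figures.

ΔT = +3.2 K, ΔS = +1.53 psu (deep − shallow).
Δρ/ρ₀ = −αΔT + βΔS = -8.00 × 10⁻⁴ + 1.1016 × 10⁻³ = 3.016 × 10⁻⁴, so Δρ ≈ 0.3094 kg m⁻³.
N² = (g/ρ₀)·Δρ/Δz = g·(Δρ/ρ₀)/Δz = 9.8 × 3.016 × 10⁻⁴ / 116 = 2.5480 × 10⁻⁵ s⁻².
N = √(2.5480 × 10⁻⁵) = 5.0478 × 10⁻³ rad s⁻¹ → T = 2π/N = 1.2447 × 10³ s = 20.745 min ≈ 20.7 min.

20.7 min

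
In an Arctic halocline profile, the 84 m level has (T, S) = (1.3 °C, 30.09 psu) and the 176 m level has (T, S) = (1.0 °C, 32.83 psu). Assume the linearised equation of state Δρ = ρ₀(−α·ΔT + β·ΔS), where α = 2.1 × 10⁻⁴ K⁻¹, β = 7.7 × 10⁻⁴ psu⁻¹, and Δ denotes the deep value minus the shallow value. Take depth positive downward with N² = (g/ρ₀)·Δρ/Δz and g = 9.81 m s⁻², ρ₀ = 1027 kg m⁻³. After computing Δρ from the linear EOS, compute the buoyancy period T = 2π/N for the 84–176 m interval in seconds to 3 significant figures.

ΔT = -0.3 K, ΔS = +2.74 psu (deep − shallow).
Δρ/ρ₀ = −αΔT + βΔS = 6.30 × 10⁻⁵ + 2.1098 × 10⁻³ = 2.1728 × 10⁻³, so Δρ ≈ 2.231 kg m⁻³.
N² = (g/ρ₀)·Δρ/Δz = g·(Δρ/ρ₀)/Δz = 9.81 × 2.1728 × 10⁻³ / 92 = 2.3169 × 10⁻⁴ s⁻².
N = √(2.3169 × 10⁻⁴) = 0.015221 rad s⁻¹ → T = 2π/N = 412.80 s ≈ 413 s.

413 s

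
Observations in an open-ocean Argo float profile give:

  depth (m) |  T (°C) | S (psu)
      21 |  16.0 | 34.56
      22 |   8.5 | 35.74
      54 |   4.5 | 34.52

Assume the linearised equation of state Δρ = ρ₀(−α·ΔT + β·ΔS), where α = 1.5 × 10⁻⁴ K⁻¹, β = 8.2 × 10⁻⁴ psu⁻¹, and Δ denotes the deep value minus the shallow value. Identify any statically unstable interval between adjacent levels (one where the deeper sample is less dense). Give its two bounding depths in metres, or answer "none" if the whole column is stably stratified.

Evaluate Δρ/ρ₀ = −αΔT + βΔS across each adjacent pair:
  21–22 m: −αΔT+βΔS = −(1.5 × 10⁻⁴)(-7.5)+(8.2 × 10⁻⁴)(+1.18) = 2.1 × 10⁻³ → stable
  22–54 m: −αΔT+βΔS = −(1.5 × 10⁻⁴)(-4.0)+(8.2 × 10⁻⁴)(-1.22) = -4.0 × 10⁻⁴ → UNSTABLE
The 22–54 m interval has Δρ < 0: lighter water underlies denser water.

22–54 m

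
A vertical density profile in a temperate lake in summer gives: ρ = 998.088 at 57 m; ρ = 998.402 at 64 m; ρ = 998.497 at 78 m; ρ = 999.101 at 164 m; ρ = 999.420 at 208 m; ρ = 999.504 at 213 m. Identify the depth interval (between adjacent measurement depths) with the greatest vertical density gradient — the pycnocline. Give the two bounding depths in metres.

Compute the density gradient over each adjacent pair:
  57–64 m: Δρ/Δz = 0.314/7 = 0.045 kg m⁻⁴
  64–78 m: Δρ/Δz = 0.095/14 = 6.8 × 10⁻³ kg m⁻⁴
  78–164 m: Δρ/Δz = 0.604/86 = 7.0 × 10⁻³ kg m⁻⁴
  164–208 m: Δρ/Δz = 0.319/44 = 7.3 × 10⁻³ kg m⁻⁴
  208–213 m: Δρ/Δz = 0.084/5 = 0.017 kg m⁻⁴
The largest gradient is in the 57–64 m interval — the pycnocline.

57–64 m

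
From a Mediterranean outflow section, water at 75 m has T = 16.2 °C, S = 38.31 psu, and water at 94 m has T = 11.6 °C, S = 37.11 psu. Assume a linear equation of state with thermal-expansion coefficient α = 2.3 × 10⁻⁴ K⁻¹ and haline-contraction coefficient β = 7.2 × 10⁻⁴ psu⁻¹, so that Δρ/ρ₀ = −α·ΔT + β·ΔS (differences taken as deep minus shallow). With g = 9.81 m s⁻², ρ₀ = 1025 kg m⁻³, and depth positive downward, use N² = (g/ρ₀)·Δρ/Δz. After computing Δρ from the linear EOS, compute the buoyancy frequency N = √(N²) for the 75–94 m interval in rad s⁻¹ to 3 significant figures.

ΔT = -4.6 K, ΔS = -1.20 psu (deep − shallow).
Δρ/ρ₀ = −αΔT + βΔS = 1.058 × 10⁻³ − 8.64 × 10⁻⁴ = 1.94 × 10⁻⁴, so Δρ ≈ 0.1988 kg m⁻³.
N² = (g/ρ₀)·Δρ/Δz = g·(Δρ/ρ₀)/Δz = 9.81 × 1.94 × 10⁻⁴ / 19 = 1.0017 × 10⁻⁴ s⁻².
N = √(1.0017 × 10⁻⁴) = 0.010008 rad s⁻¹ ≈ 0.0100 rad s⁻¹.

0.0100 rad s⁻¹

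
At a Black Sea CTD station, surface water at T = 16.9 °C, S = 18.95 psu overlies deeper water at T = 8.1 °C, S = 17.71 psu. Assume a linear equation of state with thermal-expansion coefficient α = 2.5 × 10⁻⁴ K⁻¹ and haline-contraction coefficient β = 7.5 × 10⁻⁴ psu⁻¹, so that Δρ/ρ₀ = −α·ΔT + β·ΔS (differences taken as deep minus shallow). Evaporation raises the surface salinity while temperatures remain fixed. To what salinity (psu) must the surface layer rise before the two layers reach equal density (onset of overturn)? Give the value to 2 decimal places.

20.64 psu

Neutral buoyancy requires −α(T_deep − T_surf) + β(S_deep − S_surf′) = 0.
S_surf′ = S_deep − (α/β)·ΔT = 17.71 − (2.5 × 10⁻⁴/7.5 × 10⁻⁴)·(-8.8) = 20.6433 psu.
Increase required: 20.6433 − 18.95 = 1.6933 psu.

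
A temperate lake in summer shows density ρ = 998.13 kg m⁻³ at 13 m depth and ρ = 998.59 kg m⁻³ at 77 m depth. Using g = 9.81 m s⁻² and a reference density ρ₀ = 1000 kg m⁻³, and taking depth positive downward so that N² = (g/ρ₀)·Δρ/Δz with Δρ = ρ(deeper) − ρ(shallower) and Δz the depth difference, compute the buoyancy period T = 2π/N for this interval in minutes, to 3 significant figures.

12.5 min

Δρ = 998.59 − 998.13 = 0.46 kg m⁻³ over Δz = 77 − 13 = 64 m.
N² = (9.81/1000) × (0.46/64) = 7.0509 × 10⁻⁵ s⁻².
N = √(7.0509 × 10⁻⁵) = 8.3970 × 10⁻³ rad s⁻¹, so T = 2π/N = 748.27 s = 12.471 min ≈ 12.5 min.
Since Δρ > 0 the layer is stably stratified.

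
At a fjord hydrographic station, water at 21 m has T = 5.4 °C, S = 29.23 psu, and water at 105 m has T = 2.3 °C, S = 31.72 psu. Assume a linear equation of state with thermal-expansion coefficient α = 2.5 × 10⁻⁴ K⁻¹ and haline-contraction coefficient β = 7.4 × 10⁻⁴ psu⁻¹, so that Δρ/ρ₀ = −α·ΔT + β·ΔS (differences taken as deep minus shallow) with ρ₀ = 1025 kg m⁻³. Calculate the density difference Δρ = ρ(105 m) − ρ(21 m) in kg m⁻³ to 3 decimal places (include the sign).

ΔT = -3.1 K, ΔS = +2.49 psu (deep − shallow).
Δρ/ρ₀ = −(2.5 × 10⁻⁴)(-3.1) + (7.4 × 10⁻⁴)(+2.49) = 2.6176 × 10⁻³.
Δρ = 1025 × (2.6176 × 10⁻³) = +2.683 kg m⁻³.
Positive Δρ: denser below, stable.

+2.683 kg m⁻³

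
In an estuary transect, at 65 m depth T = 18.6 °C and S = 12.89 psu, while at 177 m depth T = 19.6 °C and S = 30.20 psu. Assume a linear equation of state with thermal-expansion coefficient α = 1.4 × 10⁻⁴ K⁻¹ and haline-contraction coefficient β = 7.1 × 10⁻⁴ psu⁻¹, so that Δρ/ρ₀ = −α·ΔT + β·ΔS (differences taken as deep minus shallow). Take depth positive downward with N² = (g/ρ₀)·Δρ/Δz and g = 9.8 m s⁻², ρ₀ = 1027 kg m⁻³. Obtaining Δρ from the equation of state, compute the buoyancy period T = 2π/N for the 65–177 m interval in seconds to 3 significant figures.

193 s

ΔT = +1.0 K, ΔS = +17.31 psu (deep − shallow).
Δρ/ρ₀ = −αΔT + βΔS = -1.40 × 10⁻⁴ + 0.0122901 = 0.0121501, so Δρ ≈ 12.48 kg m⁻³.
N² = (g/ρ₀)·Δρ/Δz = g·(Δρ/ρ₀)/Δz = 9.8 × 0.0121501 / 112 = 1.0631 × 10⁻³ s⁻².
N = √(1.0631 × 10⁻³) = 0.032605 rad s⁻¹ → T = 2π/N = 192.71 s ≈ 193 s.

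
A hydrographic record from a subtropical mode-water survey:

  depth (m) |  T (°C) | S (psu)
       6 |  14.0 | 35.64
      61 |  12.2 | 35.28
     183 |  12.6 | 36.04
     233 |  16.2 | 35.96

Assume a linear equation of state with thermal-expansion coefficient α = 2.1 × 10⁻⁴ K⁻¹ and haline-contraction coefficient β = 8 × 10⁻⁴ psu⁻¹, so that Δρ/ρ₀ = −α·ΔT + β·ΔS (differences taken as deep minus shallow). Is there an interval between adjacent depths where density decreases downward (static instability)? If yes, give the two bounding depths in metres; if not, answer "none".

183–233 m

Evaluate Δρ/ρ₀ = −αΔT + βΔS across each adjacent pair:
  6–61 m: −αΔT+βΔS = −(2.1 × 10⁻⁴)(-1.8)+(8 × 10⁻⁴)(-0.36) = 9.0 × 10⁻⁵ → stable
  61–183 m: −αΔT+βΔS = −(2.1 × 10⁻⁴)(+0.4)+(8 × 10⁻⁴)(+0.76) = 5.2 × 10⁻⁴ → stable
  183–233 m: −αΔT+βΔS = −(2.1 × 10⁻⁴)(+3.6)+(8 × 10⁻⁴)(-0.08) = -8.2 × 10⁻⁴ → UNSTABLE
The 183–233 m interval has Δρ < 0: lighter water underlies denser water.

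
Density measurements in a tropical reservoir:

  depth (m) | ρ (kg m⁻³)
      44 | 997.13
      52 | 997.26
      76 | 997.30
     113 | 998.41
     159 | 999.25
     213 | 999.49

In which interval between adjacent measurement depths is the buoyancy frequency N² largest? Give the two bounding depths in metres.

76–113 m

Compute the density gradient over each adjacent pair:
  44–52 m: Δρ/Δz = 0.13/8 = 0.016 kg m⁻⁴
  52–76 m: Δρ/Δz = 0.04/24 = 1.7 × 10⁻³ kg m⁻⁴
  76–113 m: Δρ/Δz = 1.11/37 = 0.030 kg m⁻⁴
  113–159 m: Δρ/Δz = 0.84/46 = 0.018 kg m⁻⁴
  159–213 m: Δρ/Δz = 0.24/54 = 4.4 × 10⁻³ kg m⁻⁴
The largest gradient is in the 76–113 m interval — the pycnocline.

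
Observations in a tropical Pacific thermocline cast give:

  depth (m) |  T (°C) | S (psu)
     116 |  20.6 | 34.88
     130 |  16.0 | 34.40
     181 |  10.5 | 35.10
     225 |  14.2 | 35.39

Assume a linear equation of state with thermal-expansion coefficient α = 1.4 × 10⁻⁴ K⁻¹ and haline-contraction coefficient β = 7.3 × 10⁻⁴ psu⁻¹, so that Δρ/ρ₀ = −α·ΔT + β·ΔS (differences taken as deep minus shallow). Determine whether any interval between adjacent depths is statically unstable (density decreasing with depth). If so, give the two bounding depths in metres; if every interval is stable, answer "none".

Evaluate Δρ/ρ₀ = −αΔT + βΔS across each adjacent pair:
  116–130 m: −αΔT+βΔS = −(1.4 × 10⁻⁴)(-4.6)+(7.3 × 10⁻⁴)(-0.48) = 2.9 × 10⁻⁴ → stable
  130–181 m: −αΔT+βΔS = −(1.4 × 10⁻⁴)(-5.5)+(7.3 × 10⁻⁴)(+0.70) = 1.3 × 10⁻³ → stable
  181–225 m: −αΔT+βΔS = −(1.4 × 10⁻⁴)(+3.7)+(7.3 × 10⁻⁴)(+0.29) = -3.1 × 10⁻⁴ → UNSTABLE
The 181–225 m interval has Δρ < 0: lighter water underlies denser water.

181–225 m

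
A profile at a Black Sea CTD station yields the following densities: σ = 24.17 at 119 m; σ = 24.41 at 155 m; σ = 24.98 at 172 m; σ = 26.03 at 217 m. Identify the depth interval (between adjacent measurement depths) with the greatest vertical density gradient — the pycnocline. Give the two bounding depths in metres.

Compute the density gradient over each adjacent pair:
  119–155 m: Δρ/Δz = 0.24/36 = 6.7 × 10⁻³ kg m⁻⁴
  155–172 m: Δρ/Δz = 0.57/17 = 0.034 kg m⁻⁴
  172–217 m: Δρ/Δz = 1.05/45 = 0.023 kg m⁻⁴
The largest gradient is in the 155–172 m interval — the pycnocline.

155–172 m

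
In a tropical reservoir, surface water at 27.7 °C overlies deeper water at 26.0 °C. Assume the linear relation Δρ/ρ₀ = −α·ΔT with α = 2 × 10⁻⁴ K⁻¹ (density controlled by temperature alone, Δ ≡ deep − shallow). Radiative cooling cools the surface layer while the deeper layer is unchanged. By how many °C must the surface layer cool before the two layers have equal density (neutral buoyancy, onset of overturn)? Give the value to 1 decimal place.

1.7 °C

With temperature the only control, equal density requires T_surf′ = T_deep.
T_surf′ = 26.0 °C.
Cooling required: 27.7 − 26.0 = 1.7 °C.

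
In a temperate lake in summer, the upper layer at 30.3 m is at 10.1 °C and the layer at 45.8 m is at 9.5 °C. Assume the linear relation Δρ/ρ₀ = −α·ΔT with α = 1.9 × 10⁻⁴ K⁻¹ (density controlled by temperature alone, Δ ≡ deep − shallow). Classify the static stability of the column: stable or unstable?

stable

ΔT = 9.5 − 10.1 = -0.6 K, so Δρ/ρ₀ = −αΔT = 1.14 × 10⁻⁴.
Δρ/ρ₀ > 0, so Δρ > 0: deeper water is denser → statically stable.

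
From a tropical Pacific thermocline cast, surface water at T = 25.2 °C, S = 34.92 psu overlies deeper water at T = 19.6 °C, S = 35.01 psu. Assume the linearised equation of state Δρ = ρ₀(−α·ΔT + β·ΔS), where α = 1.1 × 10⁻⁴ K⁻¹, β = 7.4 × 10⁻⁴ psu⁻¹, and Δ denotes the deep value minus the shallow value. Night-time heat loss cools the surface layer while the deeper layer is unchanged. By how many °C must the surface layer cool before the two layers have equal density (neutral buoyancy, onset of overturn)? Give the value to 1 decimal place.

6.2 °C

Neutral buoyancy requires Δρ = 0, i.e. −α(T_deep − T_surf′) + β(S_deep − S_surf) = 0.
T_surf′ = T_deep − (β/α)·ΔS = 19.6 − (7.4 × 10⁻⁴/1.1 × 10⁻⁴)·(+0.09) = 18.995 °C.
Cooling required: 25.2 − (18.995) = 6.205 °C.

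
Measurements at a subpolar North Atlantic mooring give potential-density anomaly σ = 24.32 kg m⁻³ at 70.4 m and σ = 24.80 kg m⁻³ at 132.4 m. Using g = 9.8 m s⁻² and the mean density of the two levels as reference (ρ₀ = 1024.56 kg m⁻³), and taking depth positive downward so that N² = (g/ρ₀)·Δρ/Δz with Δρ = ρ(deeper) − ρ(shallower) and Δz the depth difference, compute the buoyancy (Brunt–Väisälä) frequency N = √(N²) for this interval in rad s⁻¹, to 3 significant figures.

8.61 × 10⁻³ rad s⁻¹

Δρ = 1024.80 − 1024.32 = 0.48 kg m⁻³ over Δz = 132.4 − 70.4 = 62 m.
N² = (9.8/1024.56) × (0.48/62) = 7.4052 × 10⁻⁵ s⁻².
N = √(7.4052 × 10⁻⁵) = 8.6053 × 10⁻³ rad s⁻¹ ≈ 8.61 × 10⁻³ rad s⁻¹.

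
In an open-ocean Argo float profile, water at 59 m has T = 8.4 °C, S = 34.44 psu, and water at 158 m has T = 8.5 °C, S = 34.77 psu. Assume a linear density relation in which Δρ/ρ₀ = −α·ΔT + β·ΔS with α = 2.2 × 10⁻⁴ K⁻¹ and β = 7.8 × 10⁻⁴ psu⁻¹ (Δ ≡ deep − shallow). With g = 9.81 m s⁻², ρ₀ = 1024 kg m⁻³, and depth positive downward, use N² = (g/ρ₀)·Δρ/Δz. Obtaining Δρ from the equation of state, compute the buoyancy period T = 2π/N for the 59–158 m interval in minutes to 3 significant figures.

ΔT = +0.1 K, ΔS = +0.33 psu (deep − shallow).
Δρ/ρ₀ = −αΔT + βΔS = -2.20 × 10⁻⁵ + 2.574 × 10⁻⁴ = 2.354 × 10⁻⁴, so Δρ ≈ 0.2410 kg m⁻³.
N² = (g/ρ₀)·Δρ/Δz = g·(Δρ/ρ₀)/Δz = 9.81 × 2.354 × 10⁻⁴ / 99 = 2.3326 × 10⁻⁵ s⁻².
N = √(2.3326 × 10⁻⁵) = 4.8297 × 10⁻³ rad s⁻¹ → T = 2π/N = 1.3009 × 10³ s = 21.682 min ≈ 21.7 min.

21.7 min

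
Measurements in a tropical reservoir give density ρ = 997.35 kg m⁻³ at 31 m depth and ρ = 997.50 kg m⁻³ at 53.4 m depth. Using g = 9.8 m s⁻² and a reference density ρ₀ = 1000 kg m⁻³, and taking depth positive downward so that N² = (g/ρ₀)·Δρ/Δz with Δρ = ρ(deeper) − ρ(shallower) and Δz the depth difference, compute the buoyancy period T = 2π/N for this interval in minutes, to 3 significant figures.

12.9 min

Δρ = 997.50 − 997.35 = 0.15 kg m⁻³ over Δz = 53.4 − 31 = 22.4 m.
N² = (9.8/1000) × (0.15/22.4) = 6.5625 × 10⁻⁵ s⁻².
N = √(6.5625 × 10⁻⁵) = 8.1009 × 10⁻³ rad s⁻¹, so T = 2π/N = 775.62 s = 12.927 min ≈ 12.9 min.
N² > 0, so the interval is statically stable.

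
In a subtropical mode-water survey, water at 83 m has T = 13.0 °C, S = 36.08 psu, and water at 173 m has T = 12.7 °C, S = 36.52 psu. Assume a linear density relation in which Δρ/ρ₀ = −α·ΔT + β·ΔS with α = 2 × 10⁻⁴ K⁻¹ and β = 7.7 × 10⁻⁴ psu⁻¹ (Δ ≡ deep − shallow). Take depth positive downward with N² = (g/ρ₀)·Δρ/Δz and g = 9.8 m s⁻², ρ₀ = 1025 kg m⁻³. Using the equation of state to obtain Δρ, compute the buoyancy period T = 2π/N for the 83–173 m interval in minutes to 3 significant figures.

ΔT = -0.3 K, ΔS = +0.44 psu (deep − shallow).
Δρ/ρ₀ = −αΔT + βΔS = 6.00 × 10⁻⁵ + 3.388 × 10⁻⁴ = 3.988 × 10⁻⁴, so Δρ ≈ 0.4088 kg m⁻³.
N² = (g/ρ₀)·Δρ/Δz = g·(Δρ/ρ₀)/Δz = 9.8 × 3.988 × 10⁻⁴ / 90 = 4.3425 × 10⁻⁵ s⁻².
N = √(4.3425 × 10⁻⁵) = 6.5898 × 10⁻³ rad s⁻¹ → T = 2π/N = 953.47 s = 15.891 min ≈ 15.9 min.

15.9 min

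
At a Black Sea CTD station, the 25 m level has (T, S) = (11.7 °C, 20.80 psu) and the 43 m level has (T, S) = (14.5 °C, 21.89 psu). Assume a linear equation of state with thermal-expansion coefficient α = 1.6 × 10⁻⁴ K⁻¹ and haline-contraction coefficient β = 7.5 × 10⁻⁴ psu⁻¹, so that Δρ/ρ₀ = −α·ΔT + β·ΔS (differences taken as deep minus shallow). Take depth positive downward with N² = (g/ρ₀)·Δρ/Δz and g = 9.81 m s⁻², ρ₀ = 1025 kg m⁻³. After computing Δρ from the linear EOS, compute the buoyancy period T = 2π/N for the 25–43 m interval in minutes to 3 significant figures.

7.38 min

ΔT = +2.8 K, ΔS = +1.09 psu (deep − shallow).
Δρ/ρ₀ = −αΔT + βΔS = -4.48 × 10⁻⁴ + 8.175 × 10⁻⁴ = 3.695 × 10⁻⁴, so Δρ ≈ 0.3787 kg m⁻³.
N² = (g/ρ₀)·Δρ/Δz = g·(Δρ/ρ₀)/Δz = 9.81 × 3.695 × 10⁻⁴ / 18 = 2.0138 × 10⁻⁴ s⁻².
N = √(2.0138 × 10⁻⁴) = 0.014191 rad s⁻¹ → T = 2π/N = 442.76 s = 7.3793 min ≈ 7.38 min.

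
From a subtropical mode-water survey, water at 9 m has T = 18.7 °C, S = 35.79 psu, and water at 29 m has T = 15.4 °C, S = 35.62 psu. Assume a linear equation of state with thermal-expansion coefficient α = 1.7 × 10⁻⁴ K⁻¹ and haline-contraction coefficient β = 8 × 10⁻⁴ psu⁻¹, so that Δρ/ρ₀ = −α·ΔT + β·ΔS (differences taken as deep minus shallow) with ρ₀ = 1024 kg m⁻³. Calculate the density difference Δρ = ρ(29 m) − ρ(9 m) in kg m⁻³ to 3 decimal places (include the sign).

+0.435 kg m⁻³

ΔT = -3.3 K, ΔS = -0.17 psu (deep − shallow).
Δρ/ρ₀ = −(1.7 × 10⁻⁴)(-3.3) + (8 × 10⁻⁴)(-0.17) = 4.25 × 10⁻⁴.
Δρ = 1024 × (4.25 × 10⁻⁴) = +0.435 kg m⁻³.
Positive Δρ: denser below, stable.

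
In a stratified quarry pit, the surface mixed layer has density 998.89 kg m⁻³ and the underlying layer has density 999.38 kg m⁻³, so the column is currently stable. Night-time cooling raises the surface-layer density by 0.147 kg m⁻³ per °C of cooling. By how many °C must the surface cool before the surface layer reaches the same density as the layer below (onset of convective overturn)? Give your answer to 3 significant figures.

Density deficit of the surface layer: 999.38 − 998.89 = 0.49 kg m⁻³.
Required change = 0.49 / 0.147 = 3.33 °C.

3.33 °C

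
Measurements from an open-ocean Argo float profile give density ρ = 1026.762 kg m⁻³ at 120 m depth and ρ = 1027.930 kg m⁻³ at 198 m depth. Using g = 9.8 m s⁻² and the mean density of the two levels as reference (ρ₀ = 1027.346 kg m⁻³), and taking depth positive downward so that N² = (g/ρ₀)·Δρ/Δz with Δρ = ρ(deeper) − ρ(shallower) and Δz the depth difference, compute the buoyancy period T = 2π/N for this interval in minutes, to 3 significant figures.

Δρ = 1027.930 − 1026.762 = 1.168 kg m⁻³ over Δz = 198 − 120 = 78 m.
N² = (9.8/1027.346) × (1.168/78) = 1.4284 × 10⁻⁴ s⁻².
N = √(1.4284 × 10⁻⁴) = 0.011952 rad s⁻¹, so T = 2π/N = 525.70 s = 8.7617 min ≈ 8.76 min.

8.76 min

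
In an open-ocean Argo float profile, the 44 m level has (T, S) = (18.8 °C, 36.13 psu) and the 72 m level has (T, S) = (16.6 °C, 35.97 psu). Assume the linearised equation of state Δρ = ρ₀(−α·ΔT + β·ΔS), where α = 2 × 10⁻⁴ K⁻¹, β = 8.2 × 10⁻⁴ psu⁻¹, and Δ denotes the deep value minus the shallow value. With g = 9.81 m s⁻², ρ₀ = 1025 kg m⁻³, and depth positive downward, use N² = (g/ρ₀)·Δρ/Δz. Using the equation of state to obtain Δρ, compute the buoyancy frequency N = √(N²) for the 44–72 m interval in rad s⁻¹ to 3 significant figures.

0.0104 rad s⁻¹

ΔT = -2.2 K, ΔS = -0.16 psu (deep − shallow).
Δρ/ρ₀ = −αΔT + βΔS = 4.40 × 10⁻⁴ − 1.312 × 10⁻⁴ = 3.088 × 10⁻⁴, so Δρ ≈ 0.3165 kg m⁻³.
N² = (g/ρ₀)·Δρ/Δz = g·(Δρ/ρ₀)/Δz = 9.81 × 3.088 × 10⁻⁴ / 28 = 1.0819 × 10⁻⁴ s⁻².
N = √(1.0819 × 10⁻⁴) = 0.010401 rad s⁻¹ ≈ 0.0104 rad s⁻¹.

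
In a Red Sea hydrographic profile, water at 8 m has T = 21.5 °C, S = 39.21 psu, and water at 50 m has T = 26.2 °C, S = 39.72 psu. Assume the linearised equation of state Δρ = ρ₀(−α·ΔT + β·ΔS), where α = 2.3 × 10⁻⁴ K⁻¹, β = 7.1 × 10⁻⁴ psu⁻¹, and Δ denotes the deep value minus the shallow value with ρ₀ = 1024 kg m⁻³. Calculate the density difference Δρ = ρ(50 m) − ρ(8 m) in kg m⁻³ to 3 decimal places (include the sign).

ΔT = +4.7 K, ΔS = +0.51 psu (deep − shallow).
Δρ/ρ₀ = −(2.3 × 10⁻⁴)(+4.7) + (7.1 × 10⁻⁴)(+0.51) = -7.189 × 10⁻⁴.
Δρ = 1024 × (-7.189 × 10⁻⁴) = -0.736 kg m⁻³.
Negative Δρ: lighter below, statically unstable.

-0.736 kg m⁻³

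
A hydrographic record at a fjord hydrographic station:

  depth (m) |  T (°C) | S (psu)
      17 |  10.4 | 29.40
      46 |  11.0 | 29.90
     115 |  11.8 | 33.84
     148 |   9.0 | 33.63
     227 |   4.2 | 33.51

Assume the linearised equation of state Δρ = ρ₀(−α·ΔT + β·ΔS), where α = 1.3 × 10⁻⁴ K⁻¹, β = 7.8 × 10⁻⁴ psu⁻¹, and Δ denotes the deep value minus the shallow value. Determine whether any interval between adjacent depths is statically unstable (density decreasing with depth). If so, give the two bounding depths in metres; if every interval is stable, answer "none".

Evaluate Δρ/ρ₀ = −αΔT + βΔS across each adjacent pair:
  17–46 m: −αΔT+βΔS = −(1.3 × 10⁻⁴)(+0.6)+(7.8 × 10⁻⁴)(+0.50) = 3.1 × 10⁻⁴ → stable
  46–115 m: −αΔT+βΔS = −(1.3 × 10⁻⁴)(+0.8)+(7.8 × 10⁻⁴)(+3.94) = 3.0 × 10⁻³ → stable
  115–148 m: −αΔT+βΔS = −(1.3 × 10⁻⁴)(-2.8)+(7.8 × 10⁻⁴)(-0.21) = 2.0 × 10⁻⁴ → stable
  148–227 m: −αΔT+βΔS = −(1.3 × 10⁻⁴)(-4.8)+(7.8 × 10⁻⁴)(-0.12) = 5.3 × 10⁻⁴ → stable
Every interval has Δρ > 0: the column is stably stratified throughout.

none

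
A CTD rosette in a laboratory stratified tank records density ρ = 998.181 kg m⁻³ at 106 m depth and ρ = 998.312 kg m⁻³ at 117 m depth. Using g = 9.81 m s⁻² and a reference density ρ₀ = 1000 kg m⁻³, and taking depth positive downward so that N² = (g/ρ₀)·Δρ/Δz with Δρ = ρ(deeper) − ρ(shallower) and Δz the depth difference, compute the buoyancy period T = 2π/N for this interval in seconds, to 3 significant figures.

581 s

Δρ = 998.312 − 998.181 = 0.131 kg m⁻³ over Δz = 117 − 106 = 11 m.
N² = (9.81/1000) × (0.131/11) = 1.1683 × 10⁻⁴ s⁻².
N = √(1.1683 × 10⁻⁴) = 0.010809 rad s⁻¹, so T = 2π/N = 581.29 s ≈ 581 s.
Since Δρ > 0 the layer is stably stratified.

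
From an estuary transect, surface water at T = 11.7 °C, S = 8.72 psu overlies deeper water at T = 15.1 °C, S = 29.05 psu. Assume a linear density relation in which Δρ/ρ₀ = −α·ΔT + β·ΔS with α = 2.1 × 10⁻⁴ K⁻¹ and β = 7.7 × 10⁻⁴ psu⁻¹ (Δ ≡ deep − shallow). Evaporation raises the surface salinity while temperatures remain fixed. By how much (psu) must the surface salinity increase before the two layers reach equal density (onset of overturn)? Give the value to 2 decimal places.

19.40 psu

Neutral buoyancy requires −α(T_deep − T_surf) + β(S_deep − S_surf′) = 0.
S_surf′ = S_deep − (α/β)·ΔT = 29.05 − (2.1 × 10⁻⁴/7.7 × 10⁻⁴)·(+3.4) = 28.1227 psu.
Increase required: 28.1227 − 8.72 = 19.4027 psu.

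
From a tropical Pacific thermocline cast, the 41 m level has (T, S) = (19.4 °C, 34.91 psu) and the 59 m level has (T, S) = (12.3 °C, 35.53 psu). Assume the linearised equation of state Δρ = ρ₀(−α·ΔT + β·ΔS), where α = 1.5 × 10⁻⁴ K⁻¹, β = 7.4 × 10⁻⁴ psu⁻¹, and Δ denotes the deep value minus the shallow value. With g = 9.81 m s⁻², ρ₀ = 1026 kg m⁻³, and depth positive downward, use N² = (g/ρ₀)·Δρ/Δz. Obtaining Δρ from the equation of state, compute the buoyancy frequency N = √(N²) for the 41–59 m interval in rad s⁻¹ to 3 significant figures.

0.0288 rad s⁻¹

ΔT = -7.1 K, ΔS = +0.62 psu (deep − shallow).
Δρ/ρ₀ = −αΔT + βΔS = 1.065 × 10⁻³ + 4.588 × 10⁻⁴ = 1.5238 × 10⁻³, so Δρ ≈ 1.563 kg m⁻³.
N² = (g/ρ₀)·Δρ/Δz = g·(Δρ/ρ₀)/Δz = 9.81 × 1.5238 × 10⁻³ / 18 = 8.3047 × 10⁻⁴ s⁻².
N = √(8.3047 × 10⁻⁴) = 0.028818 rad s⁻¹ ≈ 0.0288 rad s⁻¹.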